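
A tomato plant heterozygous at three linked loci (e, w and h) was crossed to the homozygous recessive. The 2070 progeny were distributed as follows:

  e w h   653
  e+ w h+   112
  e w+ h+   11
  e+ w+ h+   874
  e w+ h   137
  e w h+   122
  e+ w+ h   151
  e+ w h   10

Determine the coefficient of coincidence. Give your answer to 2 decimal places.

The two most frequent reciprocal classes, e+ w+ h+ and e w h, are the parental types, so the F1 was e+ w+ h+ / e w h.
The two rarest classes, e w+ h+ and e+ w h, are the double crossovers. Comparing them with the parentals, only the e allele has switched, so e is the middle locus and the order is w – e – h.
w–e: (249 + 21)/2070 = 0.1304; e–h: (273 + 21)/2070 = 0.1420.
Expected DCO frequency = 0.1304 × 0.1420 ≈ 0.01852; observed = 21/2070 ≈ 0.01014.
Coefficient of coincidence = 0.01014/0.01852 ≈ 0.55.

0.55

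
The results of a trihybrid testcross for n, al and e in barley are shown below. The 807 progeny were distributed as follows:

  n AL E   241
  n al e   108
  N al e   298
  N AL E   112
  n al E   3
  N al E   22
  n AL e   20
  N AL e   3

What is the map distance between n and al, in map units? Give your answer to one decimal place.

28.0 map units

The two most frequent reciprocal classes, n AL E and N al e, are the parental types, so the F1 was n AL E / N al e.
The two rarest classes, n al E and N AL e, are the double crossovers. Comparing them with the parentals, only the al allele has switched, so al is the middle locus and the order is e – al – n.
Crossovers in the al–n interval produce the single-crossover classes N AL E and n al e (112 + 108 = 220) plus the double crossovers (6).
RF(al–n) = (220 + 6) / 807 = 226/807 = 0.2800 → 28.0 map units.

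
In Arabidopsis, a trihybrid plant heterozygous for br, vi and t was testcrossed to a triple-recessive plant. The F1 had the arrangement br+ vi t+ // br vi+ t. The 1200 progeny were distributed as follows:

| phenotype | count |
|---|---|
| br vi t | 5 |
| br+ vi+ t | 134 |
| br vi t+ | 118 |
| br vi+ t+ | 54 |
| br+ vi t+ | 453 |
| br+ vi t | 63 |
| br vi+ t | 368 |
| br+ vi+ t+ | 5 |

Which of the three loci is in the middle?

vi

The two rarest classes, br+ vi+ t+ and br vi t, are the double crossovers. Comparing them with the parentals, only the vi allele has switched, so vi is the middle locus and the order is br – vi – t.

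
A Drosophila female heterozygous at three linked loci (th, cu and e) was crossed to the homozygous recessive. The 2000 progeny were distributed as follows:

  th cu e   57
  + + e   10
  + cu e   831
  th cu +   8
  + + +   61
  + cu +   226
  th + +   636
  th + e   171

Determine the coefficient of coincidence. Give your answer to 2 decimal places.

The two most frequent reciprocal classes, + cu e and th + +, are the parental types, so the F1 was + cu e / th + +.
The two rarest classes, + + e and th cu +, are the double crossovers. Comparing them with the parentals, only the cu allele has switched, so cu is the middle locus and the order is th – cu – e.
th–cu: (118 + 18)/2000 = 0.0680; cu–e: (397 + 18)/2000 = 0.2075.
Expected DCO frequency = 0.0680 × 0.2075 ≈ 0.01411; observed = 18/2000 ≈ 0.00900.
Coefficient of coincidence = 0.00900/0.01411 ≈ 0.64.

0.64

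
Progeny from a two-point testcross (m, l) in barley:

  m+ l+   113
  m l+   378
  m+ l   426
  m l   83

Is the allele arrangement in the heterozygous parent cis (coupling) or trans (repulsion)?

The two most frequent classes are m+ l (426) and m l+ (378); these are the parental (non-recombinant) types.
So the F1 carried m+ l on one chromosome and m l+ on the other — the recessive alleles are on opposite chromosomes (trans / repulsion).

trans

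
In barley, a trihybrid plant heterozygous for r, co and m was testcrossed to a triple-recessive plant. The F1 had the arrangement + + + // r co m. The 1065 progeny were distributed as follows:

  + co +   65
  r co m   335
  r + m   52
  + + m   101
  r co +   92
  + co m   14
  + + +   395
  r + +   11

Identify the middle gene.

r

The two rarest classes, r + + and + co m, are the double crossovers. Comparing them with the parentals, only the r allele has switched, so r is the middle locus and the order is m – r – co.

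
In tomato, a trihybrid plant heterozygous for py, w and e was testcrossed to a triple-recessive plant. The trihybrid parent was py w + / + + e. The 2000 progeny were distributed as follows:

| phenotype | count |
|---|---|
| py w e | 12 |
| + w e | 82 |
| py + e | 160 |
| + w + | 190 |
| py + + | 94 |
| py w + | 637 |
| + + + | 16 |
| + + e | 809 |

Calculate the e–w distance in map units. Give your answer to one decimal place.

10.2 map units

The two rarest classes, py w e and + + +, are the double crossovers. Comparing them with the parentals, only the e allele has switched, so e is the middle locus and the order is w – e – py.
Crossovers in the w–e interval produce the single-crossover classes py + + and + w e (94 + 82 = 176) plus the double crossovers (28).
RF(w–e) = (176 + 28) / 2000 = 204/2000 = 0.1020 → 10.2 map units.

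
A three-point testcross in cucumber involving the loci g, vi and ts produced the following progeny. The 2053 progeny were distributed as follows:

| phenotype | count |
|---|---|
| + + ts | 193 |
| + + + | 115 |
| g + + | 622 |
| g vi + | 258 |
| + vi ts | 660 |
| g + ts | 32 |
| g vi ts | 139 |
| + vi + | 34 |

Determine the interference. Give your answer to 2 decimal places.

The two most frequent reciprocal classes, g + + and + vi ts, are the parental types, so the F1 was g + + / + vi ts.
The two rarest classes, g + ts and + vi +, are the double crossovers. Comparing them with the parentals, only the ts allele has switched, so ts is the middle locus and the order is vi – ts – g.
vi–ts: (451 + 66)/2053 = 0.2518; ts–g: (254 + 66)/2053 = 0.1559.
Expected DCO frequency = 0.2518 × 0.1559 ≈ 0.03926; observed = 66/2053 ≈ 0.03215.
Coefficient of coincidence = 0.03215/0.03926 ≈ 0.82; interference = 1 − 0.82 = 0.18.

0.18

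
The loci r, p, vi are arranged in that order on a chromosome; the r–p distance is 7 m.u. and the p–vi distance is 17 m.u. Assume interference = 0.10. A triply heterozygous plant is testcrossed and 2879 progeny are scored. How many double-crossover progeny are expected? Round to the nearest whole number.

31

Map distances give recombination frequencies of 0.070 and 0.170 for the two intervals.
With interference 0.10 (so coincidence = 0.90), expected double-crossover frequency = 0.070 × 0.170 × 0.90 = 0.01071.
Expected number = 0.01071 × 2879 = 30.83 ≈ 31.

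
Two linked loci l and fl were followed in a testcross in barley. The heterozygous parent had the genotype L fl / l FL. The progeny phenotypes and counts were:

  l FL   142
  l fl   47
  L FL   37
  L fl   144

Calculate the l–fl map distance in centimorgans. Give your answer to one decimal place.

The recombinant classes are L FL and l fl: 37 + 47 = 84.
Recombination frequency = 84/370 = 0.2270 ≈ 22.7%, i.e. 22.7 centimorgans.

22.7 centimorgans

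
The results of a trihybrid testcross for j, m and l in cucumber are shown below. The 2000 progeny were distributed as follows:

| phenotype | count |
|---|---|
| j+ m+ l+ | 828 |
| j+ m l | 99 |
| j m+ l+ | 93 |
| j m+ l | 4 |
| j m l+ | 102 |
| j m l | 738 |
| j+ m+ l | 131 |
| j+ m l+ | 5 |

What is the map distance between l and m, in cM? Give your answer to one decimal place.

12.1 cM

The two most frequent reciprocal classes, j m l and j+ m+ l+, are the parental types, so the F1 was j m l / j+ m+ l+.
The two rarest classes, j m+ l and j+ m l+, are the double crossovers. Comparing them with the parentals, only the m allele has switched, so m is the middle locus and the order is j – m – l.
Crossovers in the m–l interval produce the single-crossover classes j m l+ and j+ m+ l (102 + 131 = 233) plus the double crossovers (9).
RF(m–l) = (233 + 9) / 2000 = 242/2000 = 0.1210 → 12.1 cM.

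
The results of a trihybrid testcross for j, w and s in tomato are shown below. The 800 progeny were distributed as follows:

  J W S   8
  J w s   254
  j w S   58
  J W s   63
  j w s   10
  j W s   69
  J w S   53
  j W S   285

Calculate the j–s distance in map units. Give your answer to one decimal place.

17.5 map units

The two most frequent reciprocal classes, J w s and j W S, are the parental types, so the F1 was J w s / j W S.
The two rarest classes, j w s and J W S, are the double crossovers. Comparing them with the parentals, only the j allele has switched, so j is the middle locus and the order is w – j – s.
Crossovers in the j–s interval produce the single-crossover classes J w S and j W s (53 + 69 = 122) plus the double crossovers (18).
RF(j–s) = (122 + 18) / 800 = 140/800 = 0.1750 → 17.5 map units.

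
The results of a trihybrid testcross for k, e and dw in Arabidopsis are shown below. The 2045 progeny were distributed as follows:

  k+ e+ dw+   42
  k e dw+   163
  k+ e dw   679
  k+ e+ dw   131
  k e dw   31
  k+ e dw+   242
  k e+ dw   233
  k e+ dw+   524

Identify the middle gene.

k

The two most frequent reciprocal classes, k+ e dw and k e+ dw+, are the parental types, so the F1 was k+ e dw / k e+ dw+.
The two rarest classes, k e dw and k+ e+ dw+, are the double crossovers. Comparing them with the parentals, only the k allele has switched, so k is the middle locus and the order is e – k – dw.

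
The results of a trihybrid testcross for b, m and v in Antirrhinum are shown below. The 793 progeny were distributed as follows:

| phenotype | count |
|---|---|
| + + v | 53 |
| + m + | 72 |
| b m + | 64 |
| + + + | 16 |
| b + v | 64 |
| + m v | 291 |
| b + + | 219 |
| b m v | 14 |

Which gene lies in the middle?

The two most frequent reciprocal classes, + m v and b + +, are the parental types, so the F1 was + m v / b + +.
The two rarest classes, b m v and + + +, are the double crossovers. Comparing them with the parentals, only the b allele has switched, so b is the middle locus and the order is m – b – v.

b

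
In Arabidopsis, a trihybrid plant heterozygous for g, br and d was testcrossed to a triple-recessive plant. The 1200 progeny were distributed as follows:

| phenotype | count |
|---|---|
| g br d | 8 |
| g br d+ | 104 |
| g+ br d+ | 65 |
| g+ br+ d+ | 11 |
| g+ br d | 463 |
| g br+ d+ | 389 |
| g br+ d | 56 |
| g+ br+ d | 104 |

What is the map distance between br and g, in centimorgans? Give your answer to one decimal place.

18.9 centimorgans

The two most frequent reciprocal classes, g br+ d+ and g+ br d, are the parental types, so the F1 was g br+ d+ / g+ br d.
The two rarest classes, g+ br+ d+ and g br d, are the double crossovers. Comparing them with the parentals, only the g allele has switched, so g is the middle locus and the order is br – g – d.
Crossovers in the br–g interval produce the single-crossover classes g br d+ and g+ br+ d (104 + 104 = 208) plus the double crossovers (19).
RF(br–g) = (208 + 19) / 1200 = 227/1200 = 0.1892 → 18.9 centimorgans.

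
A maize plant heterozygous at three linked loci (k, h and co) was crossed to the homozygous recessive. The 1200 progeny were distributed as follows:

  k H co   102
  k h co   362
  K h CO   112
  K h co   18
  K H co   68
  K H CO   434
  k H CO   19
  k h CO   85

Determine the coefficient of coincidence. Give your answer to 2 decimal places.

The two most frequent reciprocal classes, K H CO and k h co, are the parental types, so the F1 was K H CO / k h co.
The two rarest classes, k H CO and K h co, are the double crossovers. Comparing them with the parentals, only the k allele has switched, so k is the middle locus and the order is co – k – h.
co–k: (153 + 37)/1200 = 0.1583; k–h: (214 + 37)/1200 = 0.2092.
Expected DCO frequency = 0.1583 × 0.2092 ≈ 0.03312; observed = 37/1200 ≈ 0.03083.
Coefficient of coincidence = 0.03083/0.03312 ≈ 0.93.

0.93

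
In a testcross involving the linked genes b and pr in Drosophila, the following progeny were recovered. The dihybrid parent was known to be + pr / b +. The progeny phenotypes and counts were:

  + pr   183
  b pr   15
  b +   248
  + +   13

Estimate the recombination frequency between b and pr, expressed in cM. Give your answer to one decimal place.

The recombinant classes are + + and b pr: 13 + 15 = 28.
Recombination frequency = 28/459 = 0.0610 ≈ 6.1%, i.e. 6.1 cM.

6.1 cM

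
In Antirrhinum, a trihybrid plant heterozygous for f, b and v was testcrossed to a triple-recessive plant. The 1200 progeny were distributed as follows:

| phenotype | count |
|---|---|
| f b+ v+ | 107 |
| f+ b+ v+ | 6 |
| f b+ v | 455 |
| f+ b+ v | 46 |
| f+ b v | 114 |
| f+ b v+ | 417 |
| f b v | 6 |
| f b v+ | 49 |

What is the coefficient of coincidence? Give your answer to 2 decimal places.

The two most frequent reciprocal classes, f+ b v+ and f b+ v, are the parental types, so the F1 was f+ b v+ / f b+ v.
The two rarest classes, f+ b+ v+ and f b v, are the double crossovers. Comparing them with the parentals, only the b allele has switched, so b is the middle locus and the order is f – b – v.
f–b: (95 + 12)/1200 = 0.0892; b–v: (221 + 12)/1200 = 0.1942.
Expected DCO frequency = 0.0892 × 0.1942 ≈ 0.01732; observed = 12/1200 ≈ 0.01000.
Coefficient of coincidence = 0.01000/0.01732 ≈ 0.58.

0.58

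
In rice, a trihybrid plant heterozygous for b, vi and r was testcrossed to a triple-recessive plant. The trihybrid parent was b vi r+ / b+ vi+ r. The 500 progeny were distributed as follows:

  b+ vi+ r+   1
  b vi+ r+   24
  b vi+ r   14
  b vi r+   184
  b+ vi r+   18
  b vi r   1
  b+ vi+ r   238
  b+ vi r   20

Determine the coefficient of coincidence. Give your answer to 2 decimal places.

0.64

The two rarest classes, b vi r and b+ vi+ r+, are the double crossovers. Comparing them with the parentals, only the r allele has switched, so r is the middle locus and the order is vi – r – b.
vi–r: (44 + 2)/500 = 0.0920; r–b: (32 + 2)/500 = 0.0680.
Expected DCO frequency = 0.0920 × 0.0680 ≈ 0.00626; observed = 2/500 ≈ 0.00400.
Coefficient of coincidence = 0.00400/0.00626 ≈ 0.64.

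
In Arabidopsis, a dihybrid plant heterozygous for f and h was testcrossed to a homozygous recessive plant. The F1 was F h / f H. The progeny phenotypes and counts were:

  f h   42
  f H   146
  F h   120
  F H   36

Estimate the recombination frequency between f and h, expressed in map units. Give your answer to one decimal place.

22.7 map units

The recombinant classes are F H and f h: 36 + 42 = 78.
Recombination frequency = 78/344 = 0.2267 ≈ 22.7%, i.e. 22.7 map units.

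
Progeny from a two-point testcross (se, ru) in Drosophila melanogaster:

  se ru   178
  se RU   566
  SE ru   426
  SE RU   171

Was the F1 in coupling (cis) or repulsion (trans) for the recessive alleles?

trans

The two most frequent classes are SE ru (426) and se RU (566); these are the parental (non-recombinant) types.
So the F1 carried SE ru on one chromosome and se RU on the other — the recessive alleles are on opposite chromosomes (trans / repulsion).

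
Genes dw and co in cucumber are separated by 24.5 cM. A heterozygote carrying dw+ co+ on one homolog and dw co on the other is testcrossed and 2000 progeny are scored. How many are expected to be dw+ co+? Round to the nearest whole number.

A map distance of 24.5 cM corresponds to a recombination frequency of 0.245.
The F1 is dw+ co+ / dw co, so dw+ co+ is a parental gamete class with expected frequency (1 − r)/2 = 0.755/2 = 0.3775.
Expected number = 0.3775 × 2000 = 755.00 ≈ 755.

755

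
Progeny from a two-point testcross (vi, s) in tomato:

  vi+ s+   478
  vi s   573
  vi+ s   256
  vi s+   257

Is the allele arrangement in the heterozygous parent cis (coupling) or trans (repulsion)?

cis

The two most frequent classes are vi+ s+ (478) and vi s (573); these are the parental (non-recombinant) types.
So the F1 carried vi+ s+ on one chromosome and vi s on the other — the recessive alleles are on the same chromosome (cis / coupling).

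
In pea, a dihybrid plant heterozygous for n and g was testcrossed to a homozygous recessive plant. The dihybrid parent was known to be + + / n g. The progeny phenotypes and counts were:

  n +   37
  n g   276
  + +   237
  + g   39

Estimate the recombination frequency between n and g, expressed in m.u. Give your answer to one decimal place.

12.9 m.u.

The recombinant classes are + g and n +: 39 + 37 = 76.
Recombination frequency = 76/589 = 0.1290 ≈ 12.9%, i.e. 12.9 m.u.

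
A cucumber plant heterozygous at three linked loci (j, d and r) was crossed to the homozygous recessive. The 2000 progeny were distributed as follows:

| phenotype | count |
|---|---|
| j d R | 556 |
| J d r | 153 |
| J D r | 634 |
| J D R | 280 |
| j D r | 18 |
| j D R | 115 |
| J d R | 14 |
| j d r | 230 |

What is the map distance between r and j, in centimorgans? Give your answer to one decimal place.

The two most frequent reciprocal classes, j d R and J D r, are the parental types, so the F1 was j d R / J D r.
The two rarest classes, J d R and j D r, are the double crossovers. Comparing them with the parentals, only the j allele has switched, so j is the middle locus and the order is d – j – r.
Crossovers in the j–r interval produce the single-crossover classes j d r and J D R (230 + 280 = 510) plus the double crossovers (32).
RF(j–r) = (510 + 32) / 2000 = 542/2000 = 0.2710 → 27.1 centimorgans.

27.1 centimorgans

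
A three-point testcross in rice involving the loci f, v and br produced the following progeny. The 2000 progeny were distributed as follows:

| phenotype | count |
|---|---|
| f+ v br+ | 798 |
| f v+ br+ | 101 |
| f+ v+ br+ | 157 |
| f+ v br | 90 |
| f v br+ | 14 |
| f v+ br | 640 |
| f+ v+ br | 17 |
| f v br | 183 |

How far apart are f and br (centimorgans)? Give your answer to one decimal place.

The two most frequent reciprocal classes, f v+ br and f+ v br+, are the parental types, so the F1 was f v+ br / f+ v br+.
The two rarest classes, f+ v+ br and f v br+, are the double crossovers. Comparing them with the parentals, only the f allele has switched, so f is the middle locus and the order is v – f – br.
Crossovers in the f–br interval produce the single-crossover classes f v+ br+ and f+ v br (101 + 90 = 191) plus the double crossovers (31).
RF(f–br) = (191 + 31) / 2000 = 222/2000 = 0.1110 → 11.1 centimorgans.

11.1 centimorgans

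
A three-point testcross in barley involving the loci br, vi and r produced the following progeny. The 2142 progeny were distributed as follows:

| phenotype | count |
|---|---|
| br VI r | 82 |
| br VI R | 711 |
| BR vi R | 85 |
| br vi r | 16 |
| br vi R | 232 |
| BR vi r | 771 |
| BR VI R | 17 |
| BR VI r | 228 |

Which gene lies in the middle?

br

The two most frequent reciprocal classes, BR vi r and br VI R, are the parental types, so the F1 was BR vi r / br VI R.
The two rarest classes, br vi r and BR VI R, are the double crossovers. Comparing them with the parentals, only the br allele has switched, so br is the middle locus and the order is vi – br – r.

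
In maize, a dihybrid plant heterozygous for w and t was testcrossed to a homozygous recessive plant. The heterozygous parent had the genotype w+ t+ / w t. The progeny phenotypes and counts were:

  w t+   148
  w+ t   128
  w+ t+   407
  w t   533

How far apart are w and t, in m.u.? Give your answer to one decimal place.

22.7 m.u.

The recombinant classes are w+ t and w t+: 128 + 148 = 276.
Recombination frequency = 276/1216 = 0.2270 ≈ 22.7%, i.e. 22.7 m.u.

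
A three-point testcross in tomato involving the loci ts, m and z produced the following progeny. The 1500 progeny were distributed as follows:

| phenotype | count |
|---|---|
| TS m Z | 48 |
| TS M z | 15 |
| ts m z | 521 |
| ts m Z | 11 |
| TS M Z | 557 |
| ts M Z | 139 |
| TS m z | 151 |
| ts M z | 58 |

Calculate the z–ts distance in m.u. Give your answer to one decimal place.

21.1 m.u.

The two most frequent reciprocal classes, ts m z and TS M Z, are the parental types, so the F1 was ts m z / TS M Z.
The two rarest classes, ts m Z and TS M z, are the double crossovers. Comparing them with the parentals, only the z allele has switched, so z is the middle locus and the order is m – z – ts.
Crossovers in the z–ts interval produce the single-crossover classes TS m z and ts M Z (151 + 139 = 290) plus the double crossovers (26).
RF(z–ts) = (290 + 26) / 1500 = 316/1500 = 0.2107 → 21.1 m.u.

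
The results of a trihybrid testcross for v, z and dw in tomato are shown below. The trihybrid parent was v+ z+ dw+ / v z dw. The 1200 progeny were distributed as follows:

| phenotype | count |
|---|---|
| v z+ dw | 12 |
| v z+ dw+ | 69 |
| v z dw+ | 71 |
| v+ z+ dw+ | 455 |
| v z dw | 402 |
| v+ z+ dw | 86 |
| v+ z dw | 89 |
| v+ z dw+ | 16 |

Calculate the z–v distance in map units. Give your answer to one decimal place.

The two rarest classes, v+ z dw+ and v z+ dw, are the double crossovers. Comparing them with the parentals, only the z allele has switched, so z is the middle locus and the order is v – z – dw.
Crossovers in the v–z interval produce the single-crossover classes v z+ dw+ and v+ z dw (69 + 89 = 158) plus the double crossovers (28).
RF(v–z) = (158 + 28) / 1200 = 186/1200 = 0.1550 → 15.5 map units.

15.5 map units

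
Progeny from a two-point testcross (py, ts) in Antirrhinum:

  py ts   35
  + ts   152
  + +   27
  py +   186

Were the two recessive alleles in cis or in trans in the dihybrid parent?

trans

The two most frequent classes are + ts (152) and py + (186); these are the parental (non-recombinant) types.
So the F1 carried + ts on one chromosome and py + on the other — the recessive alleles are on opposite chromosomes (trans / repulsion).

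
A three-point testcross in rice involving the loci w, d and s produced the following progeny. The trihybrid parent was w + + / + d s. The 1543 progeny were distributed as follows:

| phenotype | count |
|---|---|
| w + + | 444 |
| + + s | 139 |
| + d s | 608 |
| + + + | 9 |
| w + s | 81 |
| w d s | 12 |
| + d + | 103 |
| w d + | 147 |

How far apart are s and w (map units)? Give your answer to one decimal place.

13.3 map units

The two rarest classes, + + + and w d s, are the double crossovers. Comparing them with the parentals, only the w allele has switched, so w is the middle locus and the order is d – w – s.
Crossovers in the w–s interval produce the single-crossover classes w + s and + d + (81 + 103 = 184) plus the double crossovers (21).
RF(w–s) = (184 + 21) / 1543 = 205/1543 = 0.1329 → 13.3 map units.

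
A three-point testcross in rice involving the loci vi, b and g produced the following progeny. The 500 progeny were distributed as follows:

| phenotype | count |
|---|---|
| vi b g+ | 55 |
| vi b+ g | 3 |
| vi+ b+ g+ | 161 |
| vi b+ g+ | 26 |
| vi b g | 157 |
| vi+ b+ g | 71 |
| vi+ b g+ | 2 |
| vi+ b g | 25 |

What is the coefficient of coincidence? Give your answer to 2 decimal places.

The two most frequent reciprocal classes, vi b g and vi+ b+ g+, are the parental types, so the F1 was vi b g / vi+ b+ g+.
The two rarest classes, vi b+ g and vi+ b g+, are the double crossovers. Comparing them with the parentals, only the b allele has switched, so b is the middle locus and the order is vi – b – g.
vi–b: (51 + 5)/500 = 0.1120; b–g: (126 + 5)/500 = 0.2620.
Expected DCO frequency = 0.1120 × 0.2620 ≈ 0.02934; observed = 5/500 ≈ 0.01000.
Coefficient of coincidence = 0.01000/0.02934 ≈ 0.34.

0.34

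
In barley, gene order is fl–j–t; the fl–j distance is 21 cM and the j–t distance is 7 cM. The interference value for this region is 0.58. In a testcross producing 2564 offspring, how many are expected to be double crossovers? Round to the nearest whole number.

Map distances give recombination frequencies of 0.210 and 0.070 for the two intervals.
With interference 0.58 (so coincidence = 0.42), expected double-crossover frequency = 0.210 × 0.070 × 0.42 = 0.00617.
Expected number = 0.00617 × 2564 = 15.83 ≈ 16.

16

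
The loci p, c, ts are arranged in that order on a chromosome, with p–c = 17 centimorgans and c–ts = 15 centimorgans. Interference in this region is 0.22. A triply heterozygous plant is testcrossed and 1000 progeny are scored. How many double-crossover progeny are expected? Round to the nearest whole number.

20

Map distances give recombination frequencies of 0.170 and 0.150 for the two intervals.
With interference 0.22 (so coincidence = 0.78), expected double-crossover frequency = 0.170 × 0.150 × 0.78 = 0.01989.
Expected number = 0.01989 × 1000 = 19.89 ≈ 20.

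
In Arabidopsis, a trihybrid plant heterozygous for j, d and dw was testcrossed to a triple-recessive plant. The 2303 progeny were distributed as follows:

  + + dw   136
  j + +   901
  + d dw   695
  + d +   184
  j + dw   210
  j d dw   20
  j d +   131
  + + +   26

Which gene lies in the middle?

The two most frequent reciprocal classes, + d dw and j + +, are the parental types, so the F1 was + d dw / j + +.
The two rarest classes, j d dw and + + +, are the double crossovers. Comparing them with the parentals, only the j allele has switched, so j is the middle locus and the order is dw – j – d.

j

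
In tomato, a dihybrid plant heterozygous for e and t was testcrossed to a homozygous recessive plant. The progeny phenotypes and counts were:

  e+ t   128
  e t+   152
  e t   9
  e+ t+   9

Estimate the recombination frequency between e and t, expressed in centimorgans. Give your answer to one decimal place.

The two most frequent classes, e+ t (128) and e t+ (152), are the parental types, so the F1 was e+ t / e t+.
The recombinant classes are e+ t+ and e t: 9 + 9 = 18.
Recombination frequency = 18/298 = 0.0604 ≈ 6.0%, i.e. 6.0 centimorgans.

6.0 centimorgans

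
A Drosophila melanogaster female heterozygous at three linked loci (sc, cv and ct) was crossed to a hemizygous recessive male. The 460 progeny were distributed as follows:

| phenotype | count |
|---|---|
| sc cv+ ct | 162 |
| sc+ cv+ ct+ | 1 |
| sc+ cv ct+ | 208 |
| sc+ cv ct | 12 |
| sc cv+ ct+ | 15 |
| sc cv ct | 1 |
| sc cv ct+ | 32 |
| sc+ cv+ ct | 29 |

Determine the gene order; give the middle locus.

cv

The two most frequent reciprocal classes, sc cv+ ct and sc+ cv ct+, are the parental types, so the F1 was sc cv+ ct / sc+ cv ct+.
The two rarest classes, sc cv ct and sc+ cv+ ct+, are the double crossovers. Comparing them with the parentals, only the cv allele has switched, so cv is the middle locus and the order is sc – cv – ct.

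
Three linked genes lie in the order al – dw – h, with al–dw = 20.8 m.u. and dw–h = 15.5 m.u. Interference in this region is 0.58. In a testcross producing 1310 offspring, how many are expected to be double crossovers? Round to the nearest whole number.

18

Map distances give recombination frequencies of 0.208 and 0.155 for the two intervals.
With interference 0.58 (so coincidence = 0.42), expected double-crossover frequency = 0.208 × 0.155 × 0.42 = 0.01354.
Expected number = 0.01354 × 1310 = 17.74 ≈ 18.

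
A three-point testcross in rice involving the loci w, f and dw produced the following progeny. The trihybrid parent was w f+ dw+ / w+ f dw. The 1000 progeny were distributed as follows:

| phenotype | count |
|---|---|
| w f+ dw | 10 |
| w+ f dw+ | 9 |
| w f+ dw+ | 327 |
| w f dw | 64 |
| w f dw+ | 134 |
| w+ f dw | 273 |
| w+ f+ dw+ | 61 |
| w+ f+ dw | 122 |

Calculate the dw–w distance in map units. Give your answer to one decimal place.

14.4 map units

The two rarest classes, w f+ dw and w+ f dw+, are the double crossovers. Comparing them with the parentals, only the dw allele has switched, so dw is the middle locus and the order is w – dw – f.
Crossovers in the w–dw interval produce the single-crossover classes w+ f+ dw+ and w f dw (61 + 64 = 125) plus the double crossovers (19).
RF(w–dw) = (125 + 19) / 1000 = 144/1000 = 0.1440 → 14.4 map units.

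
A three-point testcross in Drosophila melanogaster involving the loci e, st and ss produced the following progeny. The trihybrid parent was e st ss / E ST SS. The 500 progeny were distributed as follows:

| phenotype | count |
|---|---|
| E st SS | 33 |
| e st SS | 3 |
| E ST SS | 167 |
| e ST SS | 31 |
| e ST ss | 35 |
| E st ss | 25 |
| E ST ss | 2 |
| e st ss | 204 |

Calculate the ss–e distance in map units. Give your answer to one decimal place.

The two rarest classes, e st SS and E ST ss, are the double crossovers. Comparing them with the parentals, only the ss allele has switched, so ss is the middle locus and the order is st – ss – e.
Crossovers in the ss–e interval produce the single-crossover classes E st ss and e ST SS (25 + 31 = 56) plus the double crossovers (5).
RF(ss–e) = (56 + 5) / 500 = 61/500 = 0.1220 → 12.2 map units.

12.2 map units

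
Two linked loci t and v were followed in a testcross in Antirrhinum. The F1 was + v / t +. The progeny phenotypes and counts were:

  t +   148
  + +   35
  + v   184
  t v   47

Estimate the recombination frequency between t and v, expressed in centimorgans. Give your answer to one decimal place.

19.8 centimorgans

The recombinant classes are + + and t v: 35 + 47 = 82.
Recombination frequency = 82/414 = 0.1981 ≈ 19.8%, i.e. 19.8 centimorgans.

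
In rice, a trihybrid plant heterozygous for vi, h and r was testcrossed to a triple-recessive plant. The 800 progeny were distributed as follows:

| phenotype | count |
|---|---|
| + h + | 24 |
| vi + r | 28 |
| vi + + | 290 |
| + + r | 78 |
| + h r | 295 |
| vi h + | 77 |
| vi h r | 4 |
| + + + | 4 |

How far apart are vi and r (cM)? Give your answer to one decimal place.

7.5 cM

The two most frequent reciprocal classes, vi + + and + h r, are the parental types, so the F1 was vi + + / + h r.
The two rarest classes, + + + and vi h r, are the double crossovers. Comparing them with the parentals, only the vi allele has switched, so vi is the middle locus and the order is r – vi – h.
Crossovers in the r–vi interval produce the single-crossover classes vi + r and + h + (28 + 24 = 52) plus the double crossovers (8).
RF(r–vi) = (52 + 8) / 800 = 60/800 = 0.0750 → 7.5 cM.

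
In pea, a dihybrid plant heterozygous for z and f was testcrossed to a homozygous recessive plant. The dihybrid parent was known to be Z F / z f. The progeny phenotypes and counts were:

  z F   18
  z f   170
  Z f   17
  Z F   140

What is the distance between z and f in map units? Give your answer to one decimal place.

10.1 map units

The recombinant classes are Z f and z F: 17 + 18 = 35.
Recombination frequency = 35/345 = 0.1014 ≈ 10.1%, i.e. 10.1 map units.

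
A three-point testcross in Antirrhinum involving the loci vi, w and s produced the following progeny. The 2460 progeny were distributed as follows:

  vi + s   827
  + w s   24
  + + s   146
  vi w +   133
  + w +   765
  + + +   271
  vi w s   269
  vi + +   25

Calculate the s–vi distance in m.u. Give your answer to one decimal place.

The two most frequent reciprocal classes, + w + and vi + s, are the parental types, so the F1 was + w + / vi + s.
The two rarest classes, + w s and vi + +, are the double crossovers. Comparing them with the parentals, only the s allele has switched, so s is the middle locus and the order is w – s – vi.
Crossovers in the s–vi interval produce the single-crossover classes vi w + and + + s (133 + 146 = 279) plus the double crossovers (49).
RF(s–vi) = (279 + 49) / 2460 = 328/2460 = 0.1333 → 13.3 m.u.

13.3 m.u.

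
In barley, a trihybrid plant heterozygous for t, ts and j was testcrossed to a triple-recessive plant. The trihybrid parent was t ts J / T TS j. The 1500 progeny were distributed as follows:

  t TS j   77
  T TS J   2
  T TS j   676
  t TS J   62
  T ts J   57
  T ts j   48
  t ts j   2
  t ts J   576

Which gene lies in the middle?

The two rarest classes, t ts j and T TS J, are the double crossovers. Comparing them with the parentals, only the j allele has switched, so j is the middle locus and the order is t – j – ts.

j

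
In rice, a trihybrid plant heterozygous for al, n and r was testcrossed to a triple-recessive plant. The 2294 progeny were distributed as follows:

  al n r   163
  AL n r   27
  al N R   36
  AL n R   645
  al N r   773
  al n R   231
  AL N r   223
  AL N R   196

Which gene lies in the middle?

r

The two most frequent reciprocal classes, AL n R and al N r, are the parental types, so the F1 was AL n R / al N r.
The two rarest classes, AL n r and al N R, are the double crossovers. Comparing them with the parentals, only the r allele has switched, so r is the middle locus and the order is al – r – n.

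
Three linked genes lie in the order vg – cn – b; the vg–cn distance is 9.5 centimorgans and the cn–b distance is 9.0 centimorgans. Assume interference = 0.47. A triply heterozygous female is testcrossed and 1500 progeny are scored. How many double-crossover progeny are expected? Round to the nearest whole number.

7

Map distances give recombination frequencies of 0.095 and 0.090 for the two intervals.
With interference 0.47 (so coincidence = 0.53), expected double-crossover frequency = 0.095 × 0.090 × 0.53 = 0.00453.
Expected number = 0.00453 × 1500 = 6.80 ≈ 7.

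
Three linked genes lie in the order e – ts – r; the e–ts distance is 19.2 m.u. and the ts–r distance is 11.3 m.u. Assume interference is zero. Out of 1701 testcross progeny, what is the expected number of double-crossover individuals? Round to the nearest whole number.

Map distances give recombination frequencies of 0.192 and 0.113 for the two intervals.
With no interference, expected double-crossover frequency = 0.192 × 0.113 = 0.02170.
Expected number = 0.02170 × 1701 = 36.90 ≈ 37.

37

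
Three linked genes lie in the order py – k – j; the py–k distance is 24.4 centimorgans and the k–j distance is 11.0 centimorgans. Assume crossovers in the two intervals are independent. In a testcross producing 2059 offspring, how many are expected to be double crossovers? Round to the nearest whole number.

Map distances give recombination frequencies of 0.244 and 0.110 for the two intervals.
With no interference, expected double-crossover frequency = 0.244 × 0.110 = 0.02684.
Expected number = 0.02684 × 2059 = 55.26 ≈ 55.

55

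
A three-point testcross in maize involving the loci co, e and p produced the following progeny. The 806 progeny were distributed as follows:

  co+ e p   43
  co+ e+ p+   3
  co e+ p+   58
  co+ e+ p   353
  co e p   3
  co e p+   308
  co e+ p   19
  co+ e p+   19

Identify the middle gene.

p

The two most frequent reciprocal classes, co e p+ and co+ e+ p, are the parental types, so the F1 was co e p+ / co+ e+ p.
The two rarest classes, co e p and co+ e+ p+, are the double crossovers. Comparing them with the parentals, only the p allele has switched, so p is the middle locus and the order is e – p – co.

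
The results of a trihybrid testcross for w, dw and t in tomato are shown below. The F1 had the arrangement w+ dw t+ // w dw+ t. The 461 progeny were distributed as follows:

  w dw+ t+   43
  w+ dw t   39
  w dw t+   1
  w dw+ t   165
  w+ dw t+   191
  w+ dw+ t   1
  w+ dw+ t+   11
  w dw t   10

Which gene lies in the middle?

The two rarest classes, w dw t+ and w+ dw+ t, are the double crossovers. Comparing them with the parentals, only the w allele has switched, so w is the middle locus and the order is t – w – dw.

w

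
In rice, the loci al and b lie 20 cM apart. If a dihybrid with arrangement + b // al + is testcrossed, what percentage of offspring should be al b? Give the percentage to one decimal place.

10.0%

A map distance of 20 cM corresponds to a recombination frequency of 0.200.
The F1 is + b / al +, so al b is a recombinant gamete class with expected frequency r/2 = 0.200/2 = 0.1000.
That is 0.1000 = 10.0% of the progeny.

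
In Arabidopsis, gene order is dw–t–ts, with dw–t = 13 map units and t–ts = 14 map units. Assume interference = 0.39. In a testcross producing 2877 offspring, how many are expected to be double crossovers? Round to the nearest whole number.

Map distances give recombination frequencies of 0.130 and 0.140 for the two intervals.
With interference 0.39 (so coincidence = 0.61), expected double-crossover frequency = 0.130 × 0.140 × 0.61 = 0.01110.
Expected number = 0.01110 × 2877 = 31.94 ≈ 32.

32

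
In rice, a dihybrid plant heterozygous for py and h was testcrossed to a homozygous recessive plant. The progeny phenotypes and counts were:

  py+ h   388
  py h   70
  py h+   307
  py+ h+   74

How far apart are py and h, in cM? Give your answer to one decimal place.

17.2 cM

The two most frequent classes, py+ h (388) and py h+ (307), are the parental types, so the F1 was py+ h / py h+.
The recombinant classes are py+ h+ and py h: 74 + 70 = 144.
Recombination frequency = 144/839 = 0.1716 ≈ 17.2%, i.e. 17.2 cM.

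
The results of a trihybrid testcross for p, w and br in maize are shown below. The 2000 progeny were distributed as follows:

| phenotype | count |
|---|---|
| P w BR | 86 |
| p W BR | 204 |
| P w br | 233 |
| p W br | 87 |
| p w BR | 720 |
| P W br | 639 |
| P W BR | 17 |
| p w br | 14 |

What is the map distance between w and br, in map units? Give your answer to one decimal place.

The two most frequent reciprocal classes, P W br and p w BR, are the parental types, so the F1 was P W br / p w BR.
The two rarest classes, P W BR and p w br, are the double crossovers. Comparing them with the parentals, only the br allele has switched, so br is the middle locus and the order is p – br – w.
Crossovers in the br–w interval produce the single-crossover classes P w br and p W BR (233 + 204 = 437) plus the double crossovers (31).
RF(br–w) = (437 + 31) / 2000 = 468/2000 = 0.2340 → 23.4 map units.

23.4 map units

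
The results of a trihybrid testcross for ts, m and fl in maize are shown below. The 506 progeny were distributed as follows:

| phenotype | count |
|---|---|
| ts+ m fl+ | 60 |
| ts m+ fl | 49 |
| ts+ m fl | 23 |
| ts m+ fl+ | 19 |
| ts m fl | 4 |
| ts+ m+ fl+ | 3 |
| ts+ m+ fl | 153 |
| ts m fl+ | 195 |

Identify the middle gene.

fl

The two most frequent reciprocal classes, ts+ m+ fl and ts m fl+, are the parental types, so the F1 was ts+ m+ fl / ts m fl+.
The two rarest classes, ts+ m+ fl+ and ts m fl, are the double crossovers. Comparing them with the parentals, only the fl allele has switched, so fl is the middle locus and the order is ts – fl – m.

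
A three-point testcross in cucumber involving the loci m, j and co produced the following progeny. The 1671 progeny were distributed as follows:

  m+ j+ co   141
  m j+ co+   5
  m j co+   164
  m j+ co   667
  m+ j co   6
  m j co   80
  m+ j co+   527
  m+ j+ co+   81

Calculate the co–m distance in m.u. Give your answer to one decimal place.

The two most frequent reciprocal classes, m j+ co and m+ j co+, are the parental types, so the F1 was m j+ co / m+ j co+.
The two rarest classes, m j+ co+ and m+ j co, are the double crossovers. Comparing them with the parentals, only the co allele has switched, so co is the middle locus and the order is m – co – j.
Crossovers in the m–co interval produce the single-crossover classes m+ j+ co and m j co+ (141 + 164 = 305) plus the double crossovers (11).
RF(m–co) = (305 + 11) / 1671 = 316/1671 = 0.1891 → 18.9 m.u.

18.9 m.u.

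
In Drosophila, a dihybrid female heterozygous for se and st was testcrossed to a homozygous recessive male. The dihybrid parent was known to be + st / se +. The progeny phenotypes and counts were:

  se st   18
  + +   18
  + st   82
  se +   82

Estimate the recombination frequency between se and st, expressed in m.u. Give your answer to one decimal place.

The recombinant classes are + + and se st: 18 + 18 = 36.
Recombination frequency = 36/200 = 0.1800 ≈ 18.0%, i.e. 18.0 m.u.

18.0 m.u.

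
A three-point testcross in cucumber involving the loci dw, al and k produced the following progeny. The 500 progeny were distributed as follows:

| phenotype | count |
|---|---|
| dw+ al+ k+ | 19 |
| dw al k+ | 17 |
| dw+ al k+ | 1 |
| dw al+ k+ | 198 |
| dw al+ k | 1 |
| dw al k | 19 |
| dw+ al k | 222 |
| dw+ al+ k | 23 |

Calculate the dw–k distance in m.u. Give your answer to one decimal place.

The two most frequent reciprocal classes, dw al+ k+ and dw+ al k, are the parental types, so the F1 was dw al+ k+ / dw+ al k.
The two rarest classes, dw al+ k and dw+ al k+, are the double crossovers. Comparing them with the parentals, only the k allele has switched, so k is the middle locus and the order is dw – k – al.
Crossovers in the dw–k interval produce the single-crossover classes dw+ al+ k+ and dw al k (19 + 19 = 38) plus the double crossovers (2).
RF(dw–k) = (38 + 2) / 500 = 40/500 = 0.0800 → 8.0 m.u.

8.0 m.u.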